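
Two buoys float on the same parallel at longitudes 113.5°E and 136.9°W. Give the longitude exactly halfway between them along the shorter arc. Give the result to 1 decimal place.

Signed shortest Δλ from +113.5° to -136.9° is +109.6°.
Midpoint longitude = +113.5° + (+109.6°)/2 = +113.5° + 54.8° = +168.3°.
(The naïve average (+113.5 + -136.9)/2 = -11.7° is on the wrong side of the globe.)

168.3°E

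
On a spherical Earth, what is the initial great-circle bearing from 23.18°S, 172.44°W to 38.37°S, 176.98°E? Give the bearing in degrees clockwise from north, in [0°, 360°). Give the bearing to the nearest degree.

Δλ = 176.98 − -172.44 = 349.42°; wrapped into (−180°, 180°]: -10.58°.
θ = atan2( sin Δλ · cos φ₂ , cos φ₁ · sin φ₂ − sin φ₁ · cos φ₂ · cos Δλ )
  = atan2(-0.14395, -0.26727) = -151.693° → normalised to [0°, 360°): 208.307°.

208°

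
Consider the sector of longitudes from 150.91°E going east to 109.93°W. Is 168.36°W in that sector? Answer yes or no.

Band width going east from +150.91° to -109.93°: ((-109.93 − 150.91) mod 360) = 99.16°.
Offset of -168.36° east of the west edge: ((-168.36 − 150.91) mod 360) = 40.73°.
40.73° ≤ 99.16° ⇒ inside.

Yes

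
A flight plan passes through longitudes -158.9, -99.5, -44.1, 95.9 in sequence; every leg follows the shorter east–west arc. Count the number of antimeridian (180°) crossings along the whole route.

0

Leg 1: -158.9° → -99.5°, shortest Δλ = 59.4° (east) — does not cross 180°.
Leg 2: -99.5° → -44.1°, shortest Δλ = 55.4° (east) — does not cross 180°.
Leg 3: -44.1° → +95.9°, shortest Δλ = 140.0° (east) — does not cross 180°.
Total crossings: 0.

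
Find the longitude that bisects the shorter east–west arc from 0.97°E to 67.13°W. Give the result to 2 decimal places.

33.08°W

Signed shortest Δλ from +0.97° to -67.13° is -68.10°.
Midpoint longitude = +0.97° + (-68.10°)/2 = +0.97° − 34.05° = -33.08°.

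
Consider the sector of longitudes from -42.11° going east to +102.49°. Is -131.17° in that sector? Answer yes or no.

Band width going east from -42.11° to +102.49°: ((102.49 − -42.11) mod 360) = 144.60°.
Offset of -131.17° east of the west edge: ((-131.17 − -42.11) mod 360) = 270.94°.
270.94° > 144.60° ⇒ outside.

No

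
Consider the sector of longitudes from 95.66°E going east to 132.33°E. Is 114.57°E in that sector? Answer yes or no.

Yes

Band width going east from +95.66° to +132.33°: ((132.33 − 95.66) mod 360) = 36.67°.
Offset of +114.57° east of the west edge: ((114.57 − 95.66) mod 360) = 18.91°.
18.91° ≤ 36.67° ⇒ inside.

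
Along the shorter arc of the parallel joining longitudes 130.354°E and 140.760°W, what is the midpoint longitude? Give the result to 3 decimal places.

Signed shortest Δλ from +130.354° to -140.760° is +88.886°.
Midpoint longitude = +130.354° + (+88.886°)/2 = +130.354° + 44.443° = +174.797°.
(The naïve average (+130.354 + -140.760)/2 = -5.203° is on the wrong side of the globe.)

174.797°E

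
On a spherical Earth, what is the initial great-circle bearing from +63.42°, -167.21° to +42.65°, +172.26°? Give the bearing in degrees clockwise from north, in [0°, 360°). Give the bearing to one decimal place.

219.5°

Δλ = 172.26 − -167.21 = 339.47°; wrapped into (−180°, 180°]: -20.53°.
θ = atan2( sin Δλ · cos φ₂ , cos φ₁ · sin φ₂ − sin φ₁ · cos φ₂ · cos Δλ )
  = atan2(-0.25794, -0.31284) = -140.494° → normalised to [0°, 360°): 219.506°.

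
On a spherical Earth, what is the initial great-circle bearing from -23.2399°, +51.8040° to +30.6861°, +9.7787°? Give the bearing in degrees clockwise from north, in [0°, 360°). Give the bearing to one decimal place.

Δλ = 9.7787 − 51.8040 = -42.0253°.
θ = atan2( sin Δλ · cos φ₂ , cos φ₁ · sin φ₂ − sin φ₁ · cos φ₂ · cos Δλ )
  = atan2(-0.57572, 0.72100) = -38.607° → normalised to [0°, 360°): 321.393°.

321.4°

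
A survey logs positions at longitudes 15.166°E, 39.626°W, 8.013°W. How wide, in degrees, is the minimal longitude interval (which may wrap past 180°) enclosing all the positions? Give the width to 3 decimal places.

Sort the longitudes: -39.626°, -8.013°, +15.166°.
Eastward gaps between consecutive values (wrapping around): 31.613°, 23.179°, 305.208°.
Largest gap = 305.208° ⇒ minimal covering band is its complement: 360° − 305.208° = 54.792°.
Band runs from -39.626° eastward to +15.166°.

54.792°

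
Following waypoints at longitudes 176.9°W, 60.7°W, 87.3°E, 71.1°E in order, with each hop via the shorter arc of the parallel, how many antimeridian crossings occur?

0

Leg 1: -176.9° → -60.7°, shortest Δλ = 116.2° (east) — does not cross 180°.
Leg 2: -60.7° → +87.3°, shortest Δλ = 148.0° (east) — does not cross 180°.
Leg 3: +87.3° → +71.1°, shortest Δλ = -16.2° (west) — does not cross 180°.
Total crossings: 0.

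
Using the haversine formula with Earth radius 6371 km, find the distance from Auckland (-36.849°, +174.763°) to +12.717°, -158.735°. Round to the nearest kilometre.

6170 km

Δλ = -158.735 − 174.763 = -333.498°; wrapped into (−180°, 180°]: 26.502°.
Δφ = 12.717 − -36.849 = 49.566°.
a = sin²(Δφ/2) + cos φ₁ · cos φ₂ · sin²(Δλ/2) = 0.216727.
c = 2·atan2(√a, √(1−a)) = 0.96849 rad → d = 6371·c ≈ 6170.23 km.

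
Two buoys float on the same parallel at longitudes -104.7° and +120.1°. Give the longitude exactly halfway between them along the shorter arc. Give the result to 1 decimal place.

-172.3°

Signed shortest Δλ from -104.7° to +120.1° is -135.2°.
Midpoint longitude = -104.7° + (-135.2°)/2 = -104.7° − 67.6° = -172.3°.
(The naïve average (-104.7 + +120.1)/2 = 7.7° is on the wrong side of the globe.)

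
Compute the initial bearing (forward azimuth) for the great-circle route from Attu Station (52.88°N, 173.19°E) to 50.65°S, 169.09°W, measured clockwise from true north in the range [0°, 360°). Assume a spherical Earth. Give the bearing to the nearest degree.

Δλ = -169.09 − 173.19 = -342.28°; wrapped into (−180°, 180°]: 17.72°.
θ = atan2( sin Δλ · cos φ₂ , cos φ₁ · sin φ₂ − sin φ₁ · cos φ₂ · cos Δλ )
  = atan2(0.19298, -0.94826) = 168.497° → normalised to [0°, 360°): 168.497°.

168°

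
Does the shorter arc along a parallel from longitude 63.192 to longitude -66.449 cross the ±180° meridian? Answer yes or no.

No

Signed shortest Δλ = ((-66.449 − 63.192 + 180) mod 360) − 180 = -129.641°.
Going west by 129.641° from +63.192° reaches -66.449° without touching 180°.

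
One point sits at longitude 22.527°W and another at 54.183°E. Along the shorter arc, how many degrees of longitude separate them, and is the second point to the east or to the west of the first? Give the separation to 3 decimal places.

Raw difference: 54.183 − -22.527 = 76.71°.
Normalise into (−180°, 180°]: 76.71° stays 76.71°.
Positive ⇒ the second point lies to the east; separation 76.710°.

76.710° east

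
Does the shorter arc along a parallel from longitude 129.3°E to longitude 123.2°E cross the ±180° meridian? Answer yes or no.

Signed shortest Δλ = ((123.2 − 129.3 + 180) mod 360) − 180 = -6.1°.
Going west by 6.1° from +129.3° reaches +123.2° without touching 180°.

No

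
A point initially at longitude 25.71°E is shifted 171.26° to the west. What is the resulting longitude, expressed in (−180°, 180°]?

Start at +25.71°; shift −171.26° → -145.55°.
-145.55° already lies in (−180°, 180°].

145.55°W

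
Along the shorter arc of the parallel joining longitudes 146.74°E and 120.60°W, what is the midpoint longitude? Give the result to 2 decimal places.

Signed shortest Δλ from +146.74° to -120.60° is +92.66°.
Midpoint longitude = +146.74° + (+92.66°)/2 = +146.74° + 46.33° = +193.07°.
Normalise into (−180°, 180°]: -166.93°.
(The naïve average (+146.74 + -120.60)/2 = 13.07° is on the wrong side of the globe.)

166.93°W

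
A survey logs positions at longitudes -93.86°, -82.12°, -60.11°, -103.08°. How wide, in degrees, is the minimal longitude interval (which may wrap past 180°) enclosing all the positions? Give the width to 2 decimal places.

42.97°

Sort the longitudes: -103.08°, -93.86°, -82.12°, -60.11°.
Eastward gaps between consecutive values (wrapping around): 9.22°, 11.74°, 22.01°, 317.03°.
Largest gap = 317.03° ⇒ minimal covering band is its complement: 360° − 317.03° = 42.97°.
Band runs from -103.08° eastward to -60.11°.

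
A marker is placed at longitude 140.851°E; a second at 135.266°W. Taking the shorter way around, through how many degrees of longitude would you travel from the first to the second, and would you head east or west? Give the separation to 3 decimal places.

83.883° east

Raw difference: -135.266 − 140.851 = -276.117°.
Normalise into (−180°, 180°]: -276.117° + 360° = 83.883°.
Positive ⇒ the second point lies to the east; separation 83.883°.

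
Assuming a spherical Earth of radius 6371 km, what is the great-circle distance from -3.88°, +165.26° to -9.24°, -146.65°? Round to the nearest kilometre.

Δλ = -146.65 − 165.26 = -311.91°; wrapped into (−180°, 180°]: 48.09°.
Δφ = -9.24 − -3.88 = -5.36°.
a = sin²(Δφ/2) + cos φ₁ · cos φ₂ · sin²(Δλ/2) = 0.165675.
c = 2·atan2(√a, √(1−a)) = 0.83841 rad → d = 6371·c ≈ 5341.48 km.

5341 km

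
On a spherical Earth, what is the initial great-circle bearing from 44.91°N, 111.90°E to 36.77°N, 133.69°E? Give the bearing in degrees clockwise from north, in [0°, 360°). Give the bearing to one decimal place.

Δλ = 133.69 − 111.90 = 21.79°.
θ = atan2( sin Δλ · cos φ₂ , cos φ₁ · sin φ₂ − sin φ₁ · cos φ₂ · cos Δλ )
  = atan2(0.29735, -0.10119) = 108.793° → normalised to [0°, 360°): 108.793°.

108.8°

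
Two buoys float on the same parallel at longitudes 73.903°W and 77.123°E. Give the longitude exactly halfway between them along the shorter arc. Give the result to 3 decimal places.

1.610°E

Signed shortest Δλ from -73.903° to +77.123° is +151.026°.
Midpoint longitude = -73.903° + (+151.026°)/2 = -73.903° + 75.513° = +1.610°.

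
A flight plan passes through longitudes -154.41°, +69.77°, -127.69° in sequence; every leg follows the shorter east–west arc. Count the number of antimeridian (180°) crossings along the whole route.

Leg 1: -154.41° → +69.77°, shortest Δλ = -135.82° (west) — crosses 180°.
Leg 2: +69.77° → -127.69°, shortest Δλ = 162.54° (east) — crosses 180°.
Total crossings: 2.

2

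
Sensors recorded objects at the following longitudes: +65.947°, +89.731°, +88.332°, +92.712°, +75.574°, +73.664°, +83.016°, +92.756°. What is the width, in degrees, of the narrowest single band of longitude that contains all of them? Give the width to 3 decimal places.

Sort the longitudes: +65.947°, +73.664°, +75.574°, +83.016°, +88.332°, +89.731°, +92.712°, +92.756°.
Eastward gaps between consecutive values (wrapping around): 7.717°, 1.910°, 7.442°, 5.316°, 1.399°, 2.981°, 0.044°, 333.191°.
Largest gap = 333.191° ⇒ minimal covering band is its complement: 360° − 333.191° = 26.809°.
Band runs from +65.947° eastward to +92.756°.

26.809°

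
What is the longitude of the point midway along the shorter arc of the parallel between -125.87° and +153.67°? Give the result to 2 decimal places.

Signed shortest Δλ from -125.87° to +153.67° is -80.46°.
Midpoint longitude = -125.87° + (-80.46°)/2 = -125.87° − 40.23° = -166.10°.
(The naïve average (-125.87 + +153.67)/2 = 13.9° is on the wrong side of the globe.)

-166.10°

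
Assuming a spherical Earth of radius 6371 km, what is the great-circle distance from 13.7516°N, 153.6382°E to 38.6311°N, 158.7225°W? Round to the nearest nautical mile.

Δλ = -158.7225 − 153.6382 = -312.3607°; wrapped into (−180°, 180°]: 47.6393°.
Δφ = 38.6311 − 13.7516 = 24.8795°.
a = sin²(Δφ/2) + cos φ₁ · cos φ₂ · sin²(Δλ/2) = 0.170163.
c = 2·atan2(√a, √(1−a)) = 0.85041 rad → d = 6371·c ≈ 5417.97 km ≈ 2925.47 nmi.

2925 nmi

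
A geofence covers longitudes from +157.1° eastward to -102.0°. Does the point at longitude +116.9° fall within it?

Band width going east from +157.1° to -102.0°: ((-102.0 − 157.1) mod 360) = 100.9°.
Offset of +116.9° east of the west edge: ((116.9 − 157.1) mod 360) = 319.8°.
319.8° > 100.9° ⇒ outside.

No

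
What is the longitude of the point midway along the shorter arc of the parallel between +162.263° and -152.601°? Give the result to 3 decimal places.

Signed shortest Δλ from +162.263° to -152.601° is +45.136°.
Midpoint longitude = +162.263° + (+45.136°)/2 = +162.263° + 22.568° = +184.831°.
Normalise into (−180°, 180°]: -175.169°.
(The naïve average (+162.263 + -152.601)/2 = 4.831° is on the wrong side of the globe.)

-175.169°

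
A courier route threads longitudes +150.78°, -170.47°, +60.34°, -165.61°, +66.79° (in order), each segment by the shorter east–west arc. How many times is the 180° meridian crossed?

4

Leg 1: +150.78° → -170.47°, shortest Δλ = 38.75° (east) — crosses 180°.
Leg 2: -170.47° → +60.34°, shortest Δλ = -129.19° (west) — crosses 180°.
Leg 3: +60.34° → -165.61°, shortest Δλ = 134.05° (east) — crosses 180°.
Leg 4: -165.61° → +66.79°, shortest Δλ = -127.6° (west) — crosses 180°.
Total crossings: 4.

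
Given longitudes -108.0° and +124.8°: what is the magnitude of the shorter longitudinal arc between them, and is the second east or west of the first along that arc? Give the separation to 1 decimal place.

Raw difference: 124.8 − -108.0 = 232.8°.
Normalise into (−180°, 180°]: 232.8° − 360° = -127.2°.
Negative ⇒ the second point lies to the west; separation 127.2°.

127.2° west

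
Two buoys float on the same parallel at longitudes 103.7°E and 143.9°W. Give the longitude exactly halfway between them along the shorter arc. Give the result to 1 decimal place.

159.9°E

Signed shortest Δλ from +103.7° to -143.9° is +112.4°.
Midpoint longitude = +103.7° + (+112.4°)/2 = +103.7° + 56.2° = +159.9°.
(The naïve average (+103.7 + -143.9)/2 = -20.1° is on the wrong side of the globe.)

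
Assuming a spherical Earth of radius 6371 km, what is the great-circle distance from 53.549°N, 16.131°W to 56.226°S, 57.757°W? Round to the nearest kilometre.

Δλ = -57.757 − -16.131 = -41.626°.
Δφ = -56.226 − 53.549 = -109.775°.
a = sin²(Δφ/2) + cos φ₁ · cos φ₂ · sin²(Δλ/2) = 0.710863.
c = 2·atan2(√a, √(1−a)) = 2.00615 rad → d = 6371·c ≈ 12781.15 km.

12781 km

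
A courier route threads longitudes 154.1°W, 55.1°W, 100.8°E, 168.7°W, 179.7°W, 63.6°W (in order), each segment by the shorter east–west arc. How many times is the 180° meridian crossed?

Leg 1: -154.1° → -55.1°, shortest Δλ = 99.0° (east) — does not cross 180°.
Leg 2: -55.1° → +100.8°, shortest Δλ = 155.9° (east) — does not cross 180°.
Leg 3: +100.8° → -168.7°, shortest Δλ = 90.5° (east) — crosses 180°.
Leg 4: -168.7° → -179.7°, shortest Δλ = -11.0° (west) — does not cross 180°.
Leg 5: -179.7° → -63.6°, shortest Δλ = 116.1° (east) — does not cross 180°.
Total crossings: 1.

1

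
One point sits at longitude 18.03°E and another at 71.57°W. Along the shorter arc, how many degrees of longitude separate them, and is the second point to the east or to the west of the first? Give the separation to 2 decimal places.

89.60° west

Raw difference: -71.57 − 18.03 = -89.6°.
Normalise into (−180°, 180°]: -89.6° stays -89.6°.
Negative ⇒ the second point lies to the west; separation 89.60°.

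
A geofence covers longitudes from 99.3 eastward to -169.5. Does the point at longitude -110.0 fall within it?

No

Band width going east from +99.3° to -169.5°: ((-169.5 − 99.3) mod 360) = 91.2°.
Offset of -110.0° east of the west edge: ((-110.0 − 99.3) mod 360) = 150.7°.
150.7° > 91.2° ⇒ outside.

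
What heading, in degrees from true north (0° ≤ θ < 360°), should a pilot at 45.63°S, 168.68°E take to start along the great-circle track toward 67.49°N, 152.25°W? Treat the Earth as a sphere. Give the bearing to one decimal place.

Δλ = -152.25 − 168.68 = -320.93°; wrapped into (−180°, 180°]: 39.07°.
θ = atan2( sin Δλ · cos φ₂ , cos φ₁ · sin φ₂ − sin φ₁ · cos φ₂ · cos Δλ )
  = atan2(0.24130, 0.85848) = 15.699° → normalised to [0°, 360°): 15.699°.

15.7°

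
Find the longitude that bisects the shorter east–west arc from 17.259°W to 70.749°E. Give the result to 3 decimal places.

Signed shortest Δλ from -17.259° to +70.749° is +88.008°.
Midpoint longitude = -17.259° + (+88.008°)/2 = -17.259° + 44.004° = +26.745°.

26.745°E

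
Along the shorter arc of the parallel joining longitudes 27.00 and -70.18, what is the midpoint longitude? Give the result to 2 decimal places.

Signed shortest Δλ from +27.00° to -70.18° is -97.18°.
Midpoint longitude = +27.00° + (-97.18°)/2 = +27.00° − 48.59° = -21.59°.

-21.59°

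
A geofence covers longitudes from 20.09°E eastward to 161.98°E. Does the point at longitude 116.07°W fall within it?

No

Band width going east from +20.09° to +161.98°: ((161.98 − 20.09) mod 360) = 141.89°.
Offset of -116.07° east of the west edge: ((-116.07 − 20.09) mod 360) = 223.84°.
223.84° > 141.89° ⇒ outside.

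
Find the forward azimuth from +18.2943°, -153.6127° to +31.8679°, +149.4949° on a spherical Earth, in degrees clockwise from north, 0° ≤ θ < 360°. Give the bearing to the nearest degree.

Δλ = 149.4949 − -153.6127 = 303.1076°; wrapped into (−180°, 180°]: -56.8924°.
θ = atan2( sin Δλ · cos φ₂ , cos φ₁ · sin φ₂ − sin φ₁ · cos φ₂ · cos Δλ )
  = atan2(-0.71139, 0.35567) = -63.437° → normalised to [0°, 360°): 296.563°.

297°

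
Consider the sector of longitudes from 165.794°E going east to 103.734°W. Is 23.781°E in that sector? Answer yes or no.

Band width going east from +165.794° to -103.734°: ((-103.734 − 165.794) mod 360) = 90.472°.
Offset of +23.781° east of the west edge: ((23.781 − 165.794) mod 360) = 217.987°.
217.987° > 90.472° ⇒ outside.

No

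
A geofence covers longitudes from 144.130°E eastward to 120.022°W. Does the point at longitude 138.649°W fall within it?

Yes

Band width going east from +144.130° to -120.022°: ((-120.022 − 144.130) mod 360) = 95.848°.
Offset of -138.649° east of the west edge: ((-138.649 − 144.130) mod 360) = 77.221°.
77.221° ≤ 95.848° ⇒ inside.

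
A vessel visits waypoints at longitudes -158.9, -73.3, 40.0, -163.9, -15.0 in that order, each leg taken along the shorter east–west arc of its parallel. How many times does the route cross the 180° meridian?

Leg 1: -158.9° → -73.3°, shortest Δλ = 85.6° (east) — does not cross 180°.
Leg 2: -73.3° → +40.0°, shortest Δλ = 113.3° (east) — does not cross 180°.
Leg 3: +40.0° → -163.9°, shortest Δλ = 156.1° (east) — crosses 180°.
Leg 4: -163.9° → -15.0°, shortest Δλ = 148.9° (east) — does not cross 180°.
Total crossings: 1.

1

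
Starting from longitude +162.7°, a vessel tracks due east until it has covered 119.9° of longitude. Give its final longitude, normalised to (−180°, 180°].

Start at +162.7°; shift +119.9° → +282.6°.
+282.6° lies outside (−180°, 180°]; subtract 360° → -77.4°.

-77.4°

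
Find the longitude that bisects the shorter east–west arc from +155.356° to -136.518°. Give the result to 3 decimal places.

Signed shortest Δλ from +155.356° to -136.518° is +68.126°.
Midpoint longitude = +155.356° + (+68.126°)/2 = +155.356° + 34.063° = +189.419°.
Normalise into (−180°, 180°]: -170.581°.
(The naïve average (+155.356 + -136.518)/2 = 9.419° is on the wrong side of the globe.)

-170.581°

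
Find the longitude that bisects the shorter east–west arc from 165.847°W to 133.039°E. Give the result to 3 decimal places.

Signed shortest Δλ from -165.847° to +133.039° is -61.114°.
Midpoint longitude = -165.847° + (-61.114°)/2 = -165.847° − 30.557° = -196.404°.
Normalise into (−180°, 180°]: +163.596°.
(The naïve average (-165.847 + +133.039)/2 = -16.404° is on the wrong side of the globe.)

163.596°E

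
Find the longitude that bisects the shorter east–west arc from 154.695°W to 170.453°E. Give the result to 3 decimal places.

172.121°W

Signed shortest Δλ from -154.695° to +170.453° is -34.852°.
Midpoint longitude = -154.695° + (-34.852°)/2 = -154.695° − 17.426° = -172.121°.
(The naïve average (-154.695 + +170.453)/2 = 7.879° is on the wrong side of the globe.)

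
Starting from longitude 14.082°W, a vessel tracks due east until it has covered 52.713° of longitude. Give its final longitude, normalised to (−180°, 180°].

38.631°E

Start at -14.082°; shift +52.713° → +38.631°.
+38.631° already lies in (−180°, 180°].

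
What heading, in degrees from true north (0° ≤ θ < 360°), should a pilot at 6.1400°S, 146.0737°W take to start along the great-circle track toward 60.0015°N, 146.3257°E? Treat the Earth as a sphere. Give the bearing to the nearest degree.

Δλ = 146.3257 − -146.0737 = 292.3994°; wrapped into (−180°, 180°]: -67.6006°.
θ = atan2( sin Δλ · cos φ₂ , cos φ₁ · sin φ₂ − sin φ₁ · cos φ₂ · cos Δλ )
  = atan2(-0.46225, 0.88145) = -27.674° → normalised to [0°, 360°): 332.326°.

332°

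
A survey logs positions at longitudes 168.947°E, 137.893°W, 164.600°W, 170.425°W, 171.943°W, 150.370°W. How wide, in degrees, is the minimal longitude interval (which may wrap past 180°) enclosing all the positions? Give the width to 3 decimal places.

Sort the longitudes: -171.943°, -170.425°, -164.600°, -150.370°, -137.893°, +168.947°.
Eastward gaps between consecutive values (wrapping around): 1.518°, 5.825°, 14.230°, 12.477°, 306.840°, 19.110°.
Largest gap = 306.840° ⇒ minimal covering band is its complement: 360° − 306.840° = 53.160°.
Band runs from +168.947° eastward to -137.893°, crossing the antimeridian.

53.160°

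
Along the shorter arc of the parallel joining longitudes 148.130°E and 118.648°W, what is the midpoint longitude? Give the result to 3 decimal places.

165.259°W

Signed shortest Δλ from +148.130° to -118.648° is +93.222°.
Midpoint longitude = +148.130° + (+93.222°)/2 = +148.130° + 46.611° = +194.741°.
Normalise into (−180°, 180°]: -165.259°.
(The naïve average (+148.130 + -118.648)/2 = 14.741° is on the wrong side of the globe.)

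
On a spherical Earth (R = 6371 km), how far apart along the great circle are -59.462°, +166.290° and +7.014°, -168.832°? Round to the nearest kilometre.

7714 km

Δλ = -168.832 − 166.290 = -335.122°; wrapped into (−180°, 180°]: 24.878°.
Δφ = 7.014 − -59.462 = 66.476°.
a = sin²(Δφ/2) + cos φ₁ · cos φ₂ · sin²(Δλ/2) = 0.323832.
c = 2·atan2(√a, √(1−a)) = 1.21073 rad → d = 6371·c ≈ 7713.56 km.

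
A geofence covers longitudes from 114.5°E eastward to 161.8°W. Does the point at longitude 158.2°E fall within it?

Yes

Band width going east from +114.5° to -161.8°: ((-161.8 − 114.5) mod 360) = 83.7°.
Offset of +158.2° east of the west edge: ((158.2 − 114.5) mod 360) = 43.7°.
43.7° ≤ 83.7° ⇒ inside.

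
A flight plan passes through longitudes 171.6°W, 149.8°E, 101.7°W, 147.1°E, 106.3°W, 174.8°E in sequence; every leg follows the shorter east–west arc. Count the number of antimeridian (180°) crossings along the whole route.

5

Leg 1: -171.6° → +149.8°, shortest Δλ = -38.6° (west) — crosses 180°.
Leg 2: +149.8° → -101.7°, shortest Δλ = 108.5° (east) — crosses 180°.
Leg 3: -101.7° → +147.1°, shortest Δλ = -111.2° (west) — crosses 180°.
Leg 4: +147.1° → -106.3°, shortest Δλ = 106.6° (east) — crosses 180°.
Leg 5: -106.3° → +174.8°, shortest Δλ = -78.9° (west) — crosses 180°.
Total crossings: 5.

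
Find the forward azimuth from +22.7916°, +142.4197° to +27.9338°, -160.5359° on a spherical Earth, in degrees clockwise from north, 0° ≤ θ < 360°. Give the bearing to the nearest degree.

Δλ = -160.5359 − 142.4197 = -302.9556°; wrapped into (−180°, 180°]: 57.0444°.
θ = atan2( sin Δλ · cos φ₂ , cos φ₁ · sin φ₂ − sin φ₁ · cos φ₂ · cos Δλ )
  = atan2(0.74133, 0.24570) = 71.663° → normalised to [0°, 360°): 71.663°.

72°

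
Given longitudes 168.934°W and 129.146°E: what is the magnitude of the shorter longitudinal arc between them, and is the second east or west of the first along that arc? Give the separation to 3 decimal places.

61.920° west

Raw difference: 129.146 − -168.934 = 298.08°.
Normalise into (−180°, 180°]: 298.08° − 360° = -61.92°.
Negative ⇒ the second point lies to the west; separation 61.920°.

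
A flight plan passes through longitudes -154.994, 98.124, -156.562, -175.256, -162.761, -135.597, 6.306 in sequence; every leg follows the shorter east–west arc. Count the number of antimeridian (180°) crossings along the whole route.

2

Leg 1: -154.994° → +98.124°, shortest Δλ = -106.882° (west) — crosses 180°.
Leg 2: +98.124° → -156.562°, shortest Δλ = 105.314° (east) — crosses 180°.
Leg 3: -156.562° → -175.256°, shortest Δλ = -18.694° (west) — does not cross 180°.
Leg 4: -175.256° → -162.761°, shortest Δλ = 12.495° (east) — does not cross 180°.
Leg 5: -162.761° → -135.597°, shortest Δλ = 27.164° (east) — does not cross 180°.
Leg 6: -135.597° → +6.306°, shortest Δλ = 141.903° (east) — does not cross 180°.
Total crossings: 2.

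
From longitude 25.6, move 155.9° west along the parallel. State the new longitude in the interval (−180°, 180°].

Start at +25.6°; shift −155.9° → -130.3°.
-130.3° already lies in (−180°, 180°].

-130.3°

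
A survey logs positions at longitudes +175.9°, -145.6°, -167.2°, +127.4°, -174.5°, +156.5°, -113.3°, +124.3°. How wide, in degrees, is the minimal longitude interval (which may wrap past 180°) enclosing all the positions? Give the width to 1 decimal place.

122.4°

Sort the longitudes: -174.5°, -167.2°, -145.6°, -113.3°, +124.3°, +127.4°, +156.5°, +175.9°.
Eastward gaps between consecutive values (wrapping around): 7.3°, 21.6°, 32.3°, 237.6°, 3.1°, 29.1°, 19.4°, 9.6°.
Largest gap = 237.6° ⇒ minimal covering band is its complement: 360° − 237.6° = 122.4°.
Band runs from +124.3° eastward to -113.3°, crossing the antimeridian.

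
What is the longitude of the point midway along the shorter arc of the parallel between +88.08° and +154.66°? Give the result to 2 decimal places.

+121.37°

Signed shortest Δλ from +88.08° to +154.66° is +66.58°.
Midpoint longitude = +88.08° + (+66.58°)/2 = +88.08° + 33.29° = +121.37°.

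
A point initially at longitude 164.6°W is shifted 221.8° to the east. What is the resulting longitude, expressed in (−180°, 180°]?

57.2°E

Start at -164.6°; shift +221.8° → +57.2°.
+57.2° already lies in (−180°, 180°].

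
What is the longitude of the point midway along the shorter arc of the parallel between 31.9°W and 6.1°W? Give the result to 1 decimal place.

Signed shortest Δλ from -31.9° to -6.1° is +25.8°.
Midpoint longitude = -31.9° + (+25.8°)/2 = -31.9° + 12.9° = -19.0°.

19.0°W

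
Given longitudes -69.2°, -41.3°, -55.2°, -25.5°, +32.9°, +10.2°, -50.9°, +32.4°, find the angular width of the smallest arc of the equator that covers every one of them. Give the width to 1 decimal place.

102.1°

Sort the longitudes: -69.2°, -55.2°, -50.9°, -41.3°, -25.5°, +10.2°, +32.4°, +32.9°.
Eastward gaps between consecutive values (wrapping around): 14.0°, 4.3°, 9.6°, 15.8°, 35.7°, 22.2°, 0.5°, 257.9°.
Largest gap = 257.9° ⇒ minimal covering band is its complement: 360° − 257.9° = 102.1°.
Band runs from -69.2° eastward to +32.9°.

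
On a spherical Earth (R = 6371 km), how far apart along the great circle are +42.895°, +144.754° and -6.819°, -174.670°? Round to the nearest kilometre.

Δλ = -174.670 − 144.754 = -319.424°; wrapped into (−180°, 180°]: 40.576°.
Δφ = -6.819 − 42.895 = -49.714°.
a = sin²(Δφ/2) + cos φ₁ · cos φ₂ · sin²(Δλ/2) = 0.264155.
c = 2·atan2(√a, √(1−a)) = 1.07959 rad → d = 6371·c ≈ 6878.06 km.

6878 km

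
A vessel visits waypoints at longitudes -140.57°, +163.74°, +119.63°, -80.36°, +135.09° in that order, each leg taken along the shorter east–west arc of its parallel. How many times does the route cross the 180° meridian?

3

Leg 1: -140.57° → +163.74°, shortest Δλ = -55.69° (west) — crosses 180°.
Leg 2: +163.74° → +119.63°, shortest Δλ = -44.11° (west) — does not cross 180°.
Leg 3: +119.63° → -80.36°, shortest Δλ = 160.01° (east) — crosses 180°.
Leg 4: -80.36° → +135.09°, shortest Δλ = -144.55° (west) — crosses 180°.
Total crossings: 3.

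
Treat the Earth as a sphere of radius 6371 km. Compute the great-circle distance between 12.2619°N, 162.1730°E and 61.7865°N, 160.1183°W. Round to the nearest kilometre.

Δλ = -160.1183 − 162.1730 = -322.2913°; wrapped into (−180°, 180°]: 37.7087°.
Δφ = 61.7865 − 12.2619 = 49.5246°.
a = sin²(Δφ/2) + cos φ₁ · cos φ₂ · sin²(Δλ/2) = 0.223685.
c = 2·atan2(√a, √(1−a)) = 0.98528 rad → d = 6371·c ≈ 6277.22 km.

6277 km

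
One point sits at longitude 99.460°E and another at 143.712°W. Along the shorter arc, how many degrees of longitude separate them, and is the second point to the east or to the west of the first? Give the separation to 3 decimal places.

Raw difference: -143.712 − 99.460 = -243.172°.
Normalise into (−180°, 180°]: -243.172° + 360° = 116.828°.
Positive ⇒ the second point lies to the east; separation 116.828°.

116.828° east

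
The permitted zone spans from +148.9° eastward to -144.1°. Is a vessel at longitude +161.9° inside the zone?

Band width going east from +148.9° to -144.1°: ((-144.1 − 148.9) mod 360) = 67.0°.
Offset of +161.9° east of the west edge: ((161.9 − 148.9) mod 360) = 13.0°.
13.0° ≤ 67.0° ⇒ inside.

Yes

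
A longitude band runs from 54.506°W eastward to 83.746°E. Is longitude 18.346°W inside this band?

Band width going east from -54.506° to +83.746°: ((83.746 − -54.506) mod 360) = 138.252°.
Offset of -18.346° east of the west edge: ((-18.346 − -54.506) mod 360) = 36.160°.
36.160° ≤ 138.252° ⇒ inside.

Yes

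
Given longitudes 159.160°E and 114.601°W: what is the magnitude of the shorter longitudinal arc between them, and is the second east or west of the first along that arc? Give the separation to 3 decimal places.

Raw difference: -114.601 − 159.160 = -273.761°.
Normalise into (−180°, 180°]: -273.761° + 360° = 86.239°.
Positive ⇒ the second point lies to the east; separation 86.239°.

86.239° east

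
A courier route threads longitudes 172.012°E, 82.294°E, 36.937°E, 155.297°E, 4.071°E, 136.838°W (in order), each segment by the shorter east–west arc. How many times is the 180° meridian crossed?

Leg 1: +172.012° → +82.294°, shortest Δλ = -89.718° (west) — does not cross 180°.
Leg 2: +82.294° → +36.937°, shortest Δλ = -45.357° (west) — does not cross 180°.
Leg 3: +36.937° → +155.297°, shortest Δλ = 118.36° (east) — does not cross 180°.
Leg 4: +155.297° → +4.071°, shortest Δλ = -151.226° (west) — does not cross 180°.
Leg 5: +4.071° → -136.838°, shortest Δλ = -140.909° (west) — does not cross 180°.
Total crossings: 0.

0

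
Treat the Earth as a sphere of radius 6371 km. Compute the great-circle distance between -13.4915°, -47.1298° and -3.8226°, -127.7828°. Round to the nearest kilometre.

Δλ = -127.7828 − -47.1298 = -80.6530°.
Δφ = -3.8226 − -13.4915 = 9.6689°.
a = sin²(Δφ/2) + cos φ₁ · cos φ₂ · sin²(Δλ/2) = 0.413433.
c = 2·atan2(√a, √(1−a)) = 1.39679 rad → d = 6371·c ≈ 8898.92 km.

8899 km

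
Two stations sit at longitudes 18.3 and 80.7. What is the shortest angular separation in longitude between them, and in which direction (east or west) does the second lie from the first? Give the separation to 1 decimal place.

Raw difference: 80.7 − 18.3 = 62.4°.
Normalise into (−180°, 180°]: 62.4° stays 62.4°.
Positive ⇒ the second point lies to the east; separation 62.4°.

62.4° east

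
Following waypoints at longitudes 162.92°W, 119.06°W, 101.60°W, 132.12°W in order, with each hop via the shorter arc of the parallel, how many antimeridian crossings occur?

0

Leg 1: -162.92° → -119.06°, shortest Δλ = 43.86° (east) — does not cross 180°.
Leg 2: -119.06° → -101.60°, shortest Δλ = 17.46° (east) — does not cross 180°.
Leg 3: -101.60° → -132.12°, shortest Δλ = -30.52° (west) — does not cross 180°.
Total crossings: 0.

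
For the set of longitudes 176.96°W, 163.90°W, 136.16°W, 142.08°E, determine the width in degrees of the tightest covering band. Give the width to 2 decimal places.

Sort the longitudes: -176.96°, -163.90°, -136.16°, +142.08°.
Eastward gaps between consecutive values (wrapping around): 13.06°, 27.74°, 278.24°, 40.96°.
Largest gap = 278.24° ⇒ minimal covering band is its complement: 360° − 278.24° = 81.76°.
Band runs from +142.08° eastward to -136.16°, crossing the antimeridian.

81.76°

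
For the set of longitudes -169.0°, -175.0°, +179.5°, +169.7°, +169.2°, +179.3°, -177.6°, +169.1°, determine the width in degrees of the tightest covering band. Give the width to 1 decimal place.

21.9°

Sort the longitudes: -177.6°, -175.0°, -169.0°, +169.1°, +169.2°, +169.7°, +179.3°, +179.5°.
Eastward gaps between consecutive values (wrapping around): 2.6°, 6.0°, 338.1°, 0.1°, 0.5°, 9.6°, 0.2°, 2.9°.
Largest gap = 338.1° ⇒ minimal covering band is its complement: 360° − 338.1° = 21.9°.
Band runs from +169.1° eastward to -169.0°, crossing the antimeridian.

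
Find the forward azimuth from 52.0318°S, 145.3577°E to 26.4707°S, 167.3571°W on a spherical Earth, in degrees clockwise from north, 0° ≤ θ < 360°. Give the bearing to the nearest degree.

73°

Δλ = -167.3571 − 145.3577 = -312.7148°; wrapped into (−180°, 180°]: 47.2852°.
θ = atan2( sin Δλ · cos φ₂ , cos φ₁ · sin φ₂ − sin φ₁ · cos φ₂ · cos Δλ )
  = atan2(0.65771, 0.20448) = 72.729° → normalised to [0°, 360°): 72.729°.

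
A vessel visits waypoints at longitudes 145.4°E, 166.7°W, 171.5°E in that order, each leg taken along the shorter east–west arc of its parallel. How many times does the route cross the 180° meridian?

2

Leg 1: +145.4° → -166.7°, shortest Δλ = 47.9° (east) — crosses 180°.
Leg 2: -166.7° → +171.5°, shortest Δλ = -21.8° (west) — crosses 180°.
Total crossings: 2.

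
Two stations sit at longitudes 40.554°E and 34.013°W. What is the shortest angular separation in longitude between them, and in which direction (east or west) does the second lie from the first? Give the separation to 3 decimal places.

Raw difference: -34.013 − 40.554 = -74.567°.
Normalise into (−180°, 180°]: -74.567° stays -74.567°.
Negative ⇒ the second point lies to the west; separation 74.567°.

74.567° west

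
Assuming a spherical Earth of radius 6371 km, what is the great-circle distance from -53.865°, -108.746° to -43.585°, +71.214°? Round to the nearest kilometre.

9179 km

Δλ = 71.214 − -108.746 = 179.960°.
Δφ = -43.585 − -53.865 = 10.280°.
a = sin²(Δφ/2) + cos φ₁ · cos φ₂ · sin²(Δλ/2) = 0.435169.
c = 2·atan2(√a, √(1−a)) = 1.44077 rad → d = 6371·c ≈ 9179.14 km.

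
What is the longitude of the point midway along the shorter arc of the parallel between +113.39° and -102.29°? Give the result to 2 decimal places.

-174.45°

Signed shortest Δλ from +113.39° to -102.29° is +144.32°.
Midpoint longitude = +113.39° + (+144.32°)/2 = +113.39° + 72.16° = +185.55°.
Normalise into (−180°, 180°]: -174.45°.
(The naïve average (+113.39 + -102.29)/2 = 5.55° is on the wrong side of the globe.)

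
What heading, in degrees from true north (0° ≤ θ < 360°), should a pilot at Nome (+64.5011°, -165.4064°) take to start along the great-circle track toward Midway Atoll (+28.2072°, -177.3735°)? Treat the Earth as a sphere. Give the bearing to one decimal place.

Δλ = -177.3735 − -165.4064 = -11.9671°.
θ = atan2( sin Δλ · cos φ₂ , cos φ₁ · sin φ₂ − sin φ₁ · cos φ₂ · cos Δλ )
  = atan2(-0.18273, -0.57464) = -162.360° → normalised to [0°, 360°): 197.640°.

197.6°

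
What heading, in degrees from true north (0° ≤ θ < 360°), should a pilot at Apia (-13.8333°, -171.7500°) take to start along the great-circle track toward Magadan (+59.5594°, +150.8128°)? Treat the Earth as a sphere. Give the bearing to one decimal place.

341.7°

Δλ = 150.8128 − -171.7500 = 322.5628°; wrapped into (−180°, 180°]: -37.4372°.
θ = atan2( sin Δλ · cos φ₂ , cos φ₁ · sin φ₂ − sin φ₁ · cos φ₂ · cos Δλ )
  = atan2(-0.30799, 0.93333) = -18.262° → normalised to [0°, 360°): 341.738°.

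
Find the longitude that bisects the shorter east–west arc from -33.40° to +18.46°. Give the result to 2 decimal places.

Signed shortest Δλ from -33.40° to +18.46° is +51.86°.
Midpoint longitude = -33.40° + (+51.86°)/2 = -33.40° + 25.93° = -7.47°.

-7.47°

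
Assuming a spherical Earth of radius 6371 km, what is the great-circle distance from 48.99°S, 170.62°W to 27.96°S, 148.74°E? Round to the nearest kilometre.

Δλ = 148.74 − -170.62 = 319.36°; wrapped into (−180°, 180°]: -40.64°.
Δφ = -27.96 − -48.99 = 21.03°.
a = sin²(Δφ/2) + cos φ₁ · cos φ₂ · sin²(Δλ/2) = 0.103198.
c = 2·atan2(√a, √(1−a)) = 0.65409 rad → d = 6371·c ≈ 4167.19 km.

4167 km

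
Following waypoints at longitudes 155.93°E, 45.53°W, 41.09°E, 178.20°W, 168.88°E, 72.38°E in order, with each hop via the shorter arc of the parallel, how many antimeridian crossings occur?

3

Leg 1: +155.93° → -45.53°, shortest Δλ = 158.54° (east) — crosses 180°.
Leg 2: -45.53° → +41.09°, shortest Δλ = 86.62° (east) — does not cross 180°.
Leg 3: +41.09° → -178.20°, shortest Δλ = 140.71° (east) — crosses 180°.
Leg 4: -178.20° → +168.88°, shortest Δλ = -12.92° (west) — crosses 180°.
Leg 5: +168.88° → +72.38°, shortest Δλ = -96.5° (west) — does not cross 180°.
Total crossings: 3.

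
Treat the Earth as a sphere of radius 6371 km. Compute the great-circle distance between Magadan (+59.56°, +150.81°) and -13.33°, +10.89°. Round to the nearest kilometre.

13918 km

Δλ = 10.89 − 150.81 = -139.92°.
Δφ = -13.33 − 59.56 = -72.89°.
a = sin²(Δφ/2) + cos φ₁ · cos φ₂ · sin²(Δλ/2) = 0.787993.
c = 2·atan2(√a, √(1−a)) = 2.18461 rad → d = 6371·c ≈ 13918.12 km.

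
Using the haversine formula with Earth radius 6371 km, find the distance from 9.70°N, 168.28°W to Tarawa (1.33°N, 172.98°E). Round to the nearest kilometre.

2272 km

Δλ = 172.98 − -168.28 = 341.26°; wrapped into (−180°, 180°]: -18.74°.
Δφ = 1.33 − 9.70 = -8.37°.
a = sin²(Δφ/2) + cos φ₁ · cos φ₂ · sin²(Δλ/2) = 0.031447.
c = 2·atan2(√a, √(1−a)) = 0.35655 rad → d = 6371·c ≈ 2271.57 km.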